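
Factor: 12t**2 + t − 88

(3t − 8)(4t + 11)

Need a pair with product 12·(−88) = −1056 and sum 1: that's 33 and −32.
Split the middle term: 12t**2 + 33t − 32t − 88 = 3t(4t + 11) − 8(4t + 11).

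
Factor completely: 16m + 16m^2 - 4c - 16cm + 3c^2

Group: c(3c - 4m - 4) - 4m(3c - 4m - 4); both groups contain (3c - 4m - 4).

(3c - 4m - 4)(c - 4m)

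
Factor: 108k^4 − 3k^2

3k^2(6k + 1)(6k − 1)

Factor out 3k^2, leaving 36k^2 − 1, which is a difference of two squares.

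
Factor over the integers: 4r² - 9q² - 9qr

-(3q + 4r)(3q - r)

Group: -3q(3q + 4r) + r(3q + 4r); both groups contain (3q + 4r).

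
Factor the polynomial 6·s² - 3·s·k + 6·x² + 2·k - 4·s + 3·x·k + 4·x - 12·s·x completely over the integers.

Group: 2·s·(3·s - 3·x - 2) + (-2·x - k)·(3·s - 3·x - 2); both groups contain (3·s - 3·x - 2).

(2·s - 2·x - k)·(3·s - 3·x - 2)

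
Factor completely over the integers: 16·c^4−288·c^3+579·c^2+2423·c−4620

(4·c+11)·(4·c−7)·(c−15)·(c−4)

By the rational root theorem, c = −11/4 is a root, so (4·c+11) divides it; the quotient is 4·c^3−83·c^2+373·c−420.
Continuing, c = 4 is a root, so (c−4) divides it; the quotient is 4·c^2−67·c+105.
The remaining quadratic factors as (c−15)(4·c−7).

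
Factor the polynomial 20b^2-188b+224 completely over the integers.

Pull out the common factor 4, then factor the remaining trinomial.

4(5b-7)(b-8)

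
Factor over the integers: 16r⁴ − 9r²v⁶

r²(4r + 3v³)(4r − 3v³)

Factor out r² first: what remains is 16r² − 9v⁶.
Recognize a difference of squares with the parts 4r and 3v³.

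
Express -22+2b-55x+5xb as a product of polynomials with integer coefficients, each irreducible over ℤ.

Group as (5xb-55x) + (2b-22) = 5x(b-11) + 2(b-11).
Both groups share the factor (b-11).

(5x+2)(b-11)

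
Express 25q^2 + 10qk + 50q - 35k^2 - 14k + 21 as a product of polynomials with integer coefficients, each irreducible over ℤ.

Group: 5q(5q - 5k + 3) + (7k + 7)(5q - 5k + 3); both groups contain (5q - 5k + 3).

(5q - 5k + 3)(5q + 7k + 7)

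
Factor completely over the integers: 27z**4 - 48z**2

Every term has a factor of 3z**2. Then 9z**2 - 16 = (3z)² − (4)².

3z**2(3z + 4)(3z - 4)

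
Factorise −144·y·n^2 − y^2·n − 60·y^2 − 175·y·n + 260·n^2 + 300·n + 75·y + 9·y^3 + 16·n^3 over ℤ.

Group: 9·y·(y^2 − 5·y − 16·n^2 − 20·n) + (−n − 15)·(y^2 − 5·y − 16·n^2 − 20·n); both groups contain (y^2 − 5·y − 16·n^2 − 20·n), so (9·y − n − 15) is a factor with cofactor y^2 − 5·y − 16·n^2 − 20·n.
The cofactor groups again: y^2 − 5·y − 16·n^2 − 20·n = y·(y − 4·n − 5) + 4·n·(y − 4·n − 5); both groups contain (y − 4·n − 5), giving (y + 4·n)·(y − 4·n − 5).

(y − 4·n − 5)·(9·y − n − 15)·(y + 4·n)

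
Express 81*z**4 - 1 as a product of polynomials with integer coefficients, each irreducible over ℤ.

Write as (9*z**2)² − (1)², then factor 9*z**2 - 1 once more.

(3*z + 1)*(3*z - 1)*(9*z**2 + 1)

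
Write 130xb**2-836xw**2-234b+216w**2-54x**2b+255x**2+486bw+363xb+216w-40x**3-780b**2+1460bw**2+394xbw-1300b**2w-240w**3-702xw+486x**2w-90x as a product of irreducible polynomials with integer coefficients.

Group: 8x(-5x**2-13xb+62xw+30x+130bw+78b-120w**2-72w) + (-10b+2w-3)(-5x**2-13xb+62xw+30x+130bw+78b-120w**2-72w); both groups contain (-5x**2-13xb+62xw+30x+130bw+78b-120w**2-72w), so (8x-10b+2w-3) is a factor with cofactor -5x**2-13xb+62xw+30x+130bw+78b-120w**2-72w.
The cofactor groups again: -5x**2-13xb+62xw+30x+130bw+78b-120w**2-72w = -5x(x-10w-6) + (-13b+12w)(x-10w-6); both groups contain (x-10w-6), giving -(5x+13b-12w)(x-10w-6).

-(8x-10b+2w-3)(x-10w-6)(5x+13b-12w)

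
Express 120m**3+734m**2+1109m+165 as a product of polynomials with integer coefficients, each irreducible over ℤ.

By the rational root theorem, m = −15/4 is a root, so (4m+15) divides it; the quotient is 30m**2+71m+11.
The remaining quadratic factors as (5m+11)(6m+1).

(4m+15)(5m+11)(6m+1)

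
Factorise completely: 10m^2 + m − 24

(2m − 3)(5m + 8)

Need a pair with product 10·(−24) = −240 and sum 1: that's 16 and −15.
Split the middle term: 10m^2 + 16m − 15m − 24 = 2m(5m + 8) − 3(5m + 8).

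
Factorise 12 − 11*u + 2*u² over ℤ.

Need a pair with product 2·12 = 24 and sum −11: that's −3 and −8.
Split the middle term: 2*u² − 3*u − 8*u + 12 = u*(2*u − 3) − 4*(2*u − 3).

(2*u − 3)*(u − 4)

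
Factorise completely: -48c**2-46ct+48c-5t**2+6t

-(6c+5t-6)(8c+t)

Group: -8c(6c+5t-6) - t(6c+5t-6); both groups contain (6c+5t-6).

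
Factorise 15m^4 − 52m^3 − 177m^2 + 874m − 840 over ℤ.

By the rational root theorem, m = −4 is a root, so (m + 4) divides it; the quotient is 15m^3 − 112m^2 + 271m − 210.
Continuing, m = 14/5 is a root, so (5m − 14) divides it; the quotient is 3m^2 − 14m + 15.
The remaining quadratic factors as (m − 3)(3m − 5).

(3m − 5)(5m − 14)(m + 4)(m − 3)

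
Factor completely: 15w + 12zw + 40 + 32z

Group as (12zw + 32z) + (15w + 40) = 4z(3w + 8) + 5(3w + 8).
Both groups share the factor (3w + 8).

(3w + 8)(4z + 5)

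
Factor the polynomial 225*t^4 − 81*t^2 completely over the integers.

Every term has a factor of 9*t^2. Then 25*t^2 − 9 = (5*t)² − (3)².

9*t^2*(5*t + 3)*(5*t − 3)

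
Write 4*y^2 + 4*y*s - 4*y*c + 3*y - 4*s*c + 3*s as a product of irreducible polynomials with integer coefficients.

(4*y - 4*c + 3)*(y + s)

Group: 4*y*(y + s) + (-4*c + 3)*(y + s); both groups contain (y + s).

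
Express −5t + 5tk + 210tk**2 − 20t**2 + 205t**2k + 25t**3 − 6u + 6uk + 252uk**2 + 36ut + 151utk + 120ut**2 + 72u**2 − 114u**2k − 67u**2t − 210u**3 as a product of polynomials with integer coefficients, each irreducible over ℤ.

Group: 6u(−35u**2 + 18ut − 19uk + 12u + 5t**2 + 41tk − 4t + 42k**2 + k − 1) + 5t(−35u**2 + 18ut − 19uk + 12u + 5t**2 + 41tk − 4t + 42k**2 + k − 1); both groups contain (−35u**2 + 18ut − 19uk + 12u + 5t**2 + 41tk − 4t + 42k**2 + k − 1), so (6u + 5t) is a factor with cofactor −35u**2 + 18ut − 19uk + 12u + 5t**2 + 41tk − 4t + 42k**2 + k − 1.
The cofactor groups again: −35u**2 + 18ut − 19uk + 12u + 5t**2 + 41tk − 4t + 42k**2 + k − 1 = −5u(7u − 5t − 6k − 1) + (−t − 7k + 1)(7u − 5t − 6k − 1); both groups contain (7u − 5t − 6k − 1), giving −(5u + t + 7k − 1)(7u − 5t − 6k − 1).

−(7u − 5t − 6k − 1)(6u + 5t)(5u + t + 7k − 1)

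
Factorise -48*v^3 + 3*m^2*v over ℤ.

Every term has a factor of 3*v. Then m^2 - 16*v^2 = (m)² − (4*v)².

3*v*(m + 4*v)*(m - 4*v)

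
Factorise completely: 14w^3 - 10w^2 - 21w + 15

(7w - 5)(2w^2 - 3)

Group as (14w^3 - 21w) + (-10w^2 + 15) = 7w(2w^2 - 3) - 5(2w^2 - 3).
Both groups share the factor (2w^2 - 3).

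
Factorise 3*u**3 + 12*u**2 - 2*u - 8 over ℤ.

Group as (3*u**3 - 2*u) + (12*u**2 - 8) = u*(3*u**2 - 2) + 4*(3*u**2 - 2).
Both groups share the factor (3*u**2 - 2).

(u + 4)*(3*u**2 - 2)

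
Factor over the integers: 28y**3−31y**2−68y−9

(4y−9)(7y+1)(y+1)

Testing divisors of the constant over divisors of the leading coefficient, y = 9/4 is a root, so (4y−9) divides it; the quotient is 7y**2+8y+1.
The remaining quadratic factors as (7y+1)(y+1).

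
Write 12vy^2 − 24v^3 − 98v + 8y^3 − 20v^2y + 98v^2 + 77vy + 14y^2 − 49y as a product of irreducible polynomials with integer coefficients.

Group: 4v(−6v^2 + vy + 14v + 2y^2 + 7y) + (4y − 7)(−6v^2 + vy + 14v + 2y^2 + 7y); both groups contain (−6v^2 + vy + 14v + 2y^2 + 7y), so (4v + 4y − 7) is a factor with cofactor −6v^2 + vy + 14v + 2y^2 + 7y.
The cofactor groups again: −6v^2 + vy + 14v + 2y^2 + 7y = −2v(3v − 2y − 7) − y(3v − 2y − 7); both groups contain (3v − 2y − 7), giving −(2v + y)(3v − 2y − 7).

−(2v + y)(3v − 2y − 7)(4v + 4y − 7)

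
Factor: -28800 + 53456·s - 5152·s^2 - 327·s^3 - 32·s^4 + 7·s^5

(7·s - 4)·(s - 8)·(s - 9)·(s^2 + 13·s + 100)

Among the possible rational roots, s = 4/7 is a root, so (7·s - 4) divides it; the quotient is s^4 - 4·s^3 - 49·s^2 - 764·s + 7200.
Continuing, s = 9 is a root, so (s - 9) is a factor; dividing leaves s^3 + 5·s^2 - 4·s - 800.
Continuing, s = 8 is a root, so (s - 8) divides it; the quotient is s^2 + 13·s + 100.
The quadratic s^2 + 13·s + 100 has discriminant -231 < 0 and is irreducible over ℤ.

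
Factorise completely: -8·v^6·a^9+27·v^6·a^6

-a^6·v^6·(2·a-3)·(4·a^2+6·a+9)

Pull out the common factor v^6·a^6, leaving -8·a^3+27.
Recognize a difference of cubes with the parts 3 and 2·a.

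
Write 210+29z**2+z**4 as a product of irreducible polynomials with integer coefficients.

(z**2+14)(z**2+15)

Substitute u = z**2 to get a quadratic in u, then factor.
z**2+14 is irreducible over ℤ (always positive, so no real roots).
z**2+15 is irreducible over ℤ (always positive, so no real roots).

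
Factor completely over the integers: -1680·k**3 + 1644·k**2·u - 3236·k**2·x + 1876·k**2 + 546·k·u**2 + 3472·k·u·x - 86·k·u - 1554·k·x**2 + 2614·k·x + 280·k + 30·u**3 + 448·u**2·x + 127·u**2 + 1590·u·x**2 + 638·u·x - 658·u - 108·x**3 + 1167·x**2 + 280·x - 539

Group: 10·k·(-168·k**2 + 198·k·u - 122·k·x + 70·k + 15·u**2 + 134·u·x + 116·u - 9·x**2 + 92·x + 77) + (2·u + 12·x - 7)·(-168·k**2 + 198·k·u - 122·k·x + 70·k + 15·u**2 + 134·u·x + 116·u - 9·x**2 + 92·x + 77); both groups contain (-168·k**2 + 198·k·u - 122·k·x + 70·k + 15·u**2 + 134·u·x + 116·u - 9·x**2 + 92·x + 77), so (10·k + 2·u + 12·x - 7) is a factor with cofactor -168·k**2 + 198·k·u - 122·k·x + 70·k + 15·u**2 + 134·u·x + 116·u - 9·x**2 + 92·x + 77.
The cofactor groups again: -168·k**2 + 198·k·u - 122·k·x + 70·k + 15·u**2 + 134·u·x + 116·u - 9·x**2 + 92·x + 77 = -14·k·(12·k - 15·u + x - 11) + (-u - 9·x - 7)·(12·k - 15·u + x - 11); both groups contain (12·k - 15·u + x - 11), giving -(14·k + u + 9·x + 7)·(12·k - 15·u + x - 11).

-(10·k + 2·u + 12·x - 7)·(12·k - 15·u + x - 11)·(14·k + u + 9·x + 7)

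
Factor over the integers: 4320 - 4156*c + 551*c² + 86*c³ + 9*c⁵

Among the possible rational roots, c = -5 is a root, so (c + 5) is a factor; dividing leaves 9*c⁴ - 45*c³ + 311*c² - 1004*c + 864.
Then c = 8/3 is a root, giving the factor (3*c - 8) and quotient 3*c³ - 7*c² + 85*c - 108.
Next, c = 4/3 is a root, giving the factor (3*c - 4) and quotient c² - c + 27.
The quadratic c² - c + 27 has discriminant -107 < 0 and is irreducible over ℤ.

(3*c - 4)*(3*c - 8)*(c + 5)*(c² - c + 27)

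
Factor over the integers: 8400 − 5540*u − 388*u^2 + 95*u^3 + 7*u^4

Trying the rational-root candidates, u = 7 is a root, giving the factor (u − 7) and quotient 7*u^3 + 144*u^2 + 620*u − 1200.
Next, u = −12 is a root, so (u + 12) is a factor; dividing leaves 7*u^2 + 60*u − 100.
The remaining quadratic factors as (7*u − 10)(u + 10).

(7*u − 10)*(u + 10)*(u + 12)*(u − 7)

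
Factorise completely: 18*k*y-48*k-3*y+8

(3*y-8)*(6*k-1)

Group as (18*k*y-48*k) + (-3*y+8) = 6*k*(3*y-8) - (3*y-8).
Both groups share the factor (3*y-8).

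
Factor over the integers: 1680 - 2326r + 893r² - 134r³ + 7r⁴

(7r - 8)(r - 5)(r - 6)(r - 7)

Trying the rational-root candidates, r = 8/7 is a root, giving the factor (7r - 8) and quotient r³ - 18r² + 107r - 210.
Then r = 5 is a root, so (r - 5) divides it; the quotient is r² - 13r + 42.
The remaining quadratic factors as (r - 7)(r - 6).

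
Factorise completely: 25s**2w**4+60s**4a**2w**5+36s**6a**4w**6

Every term has a factor of s**2w**4; factoring it out leaves 36s**4a**4w**2+60s**2a**2w+25.
Recognize a perfect-square trinomial with the parts 5 and 6s**2a**2w.

s**2w**4(6s**2a**2w+5)**2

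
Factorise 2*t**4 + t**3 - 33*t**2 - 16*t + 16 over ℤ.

Among the possible rational roots, t = 4 is a root, so (t - 4) is a factor; dividing leaves 2*t**3 + 9*t**2 + 3*t - 4.
Then t = -1 is a root, giving the factor (t + 1) and quotient 2*t**2 + 7*t - 4.
The remaining quadratic factors as (2*t - 1)(t + 4).

(2*t - 1)*(t + 1)*(t + 4)*(t - 4)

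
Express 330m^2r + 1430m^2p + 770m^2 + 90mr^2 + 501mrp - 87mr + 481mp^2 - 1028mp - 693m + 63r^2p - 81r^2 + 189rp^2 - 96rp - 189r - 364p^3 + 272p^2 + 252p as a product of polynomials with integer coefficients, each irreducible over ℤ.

Group: 3r(110m^2 + 30mr + 37mp - 99m + 21rp - 27r - 28p^2 + 36p) + (13p + 7)(110m^2 + 30mr + 37mp - 99m + 21rp - 27r - 28p^2 + 36p); both groups contain (110m^2 + 30mr + 37mp - 99m + 21rp - 27r - 28p^2 + 36p), so (3r + 13p + 7) is a factor with cofactor 110m^2 + 30mr + 37mp - 99m + 21rp - 27r - 28p^2 + 36p.
The cofactor groups again: 110m^2 + 30mr + 37mp - 99m + 21rp - 27r - 28p^2 + 36p = 11m(10m + 7p - 9) + (3r - 4p)(10m + 7p - 9); both groups contain (10m + 7p - 9), giving (11m + 3r - 4p)(10m + 7p - 9).

(10m + 7p - 9)(11m + 3r - 4p)(3r + 13p + 7)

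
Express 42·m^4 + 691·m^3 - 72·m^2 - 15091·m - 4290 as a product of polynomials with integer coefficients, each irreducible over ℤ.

(2·m + 11)·(3·m - 13)·(7·m + 2)·(m + 15)

By the rational root theorem, m = -11/2 is a root, so (2·m + 11) divides it; the quotient is 21·m^3 + 230·m^2 - 1301·m - 390.
Next, m = -2/7 is a root, so (7·m + 2) is a factor; dividing leaves 3·m^2 + 32·m - 195.
The remaining quadratic factors as (3·m - 13)(m + 15).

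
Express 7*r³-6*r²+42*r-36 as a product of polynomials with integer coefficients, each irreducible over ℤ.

(7*r-6)*(r²+6)

Group as (7*r³+42*r) + (-6*r²-36) = 7*r*(r²+6) - 6*(r²+6).
Both groups share the factor (r²+6).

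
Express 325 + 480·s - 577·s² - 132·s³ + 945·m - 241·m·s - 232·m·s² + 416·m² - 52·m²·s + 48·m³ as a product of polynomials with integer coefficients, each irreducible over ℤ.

(12·m + 11·s + 5)·(4·m - 12·s + 13)·(m + s + 5)

Group: 4·m·(12·m² + 23·m·s + 65·m + 11·s² + 60·s + 25) + (-12·s + 13)·(12·m² + 23·m·s + 65·m + 11·s² + 60·s + 25); both groups contain (12·m² + 23·m·s + 65·m + 11·s² + 60·s + 25), so (4·m - 12·s + 13) is a factor with cofactor 12·m² + 23·m·s + 65·m + 11·s² + 60·s + 25.
The cofactor groups again: 12·m² + 23·m·s + 65·m + 11·s² + 60·s + 25 = 12·m·(m + s + 5) + (11·s + 5)·(m + s + 5); both groups contain (m + s + 5), giving (12·m + 11·s + 5)·(m + s + 5).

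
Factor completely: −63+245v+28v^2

7(4v−1)(v+9)

Pull out the common factor 7, then factor the remaining trinomial.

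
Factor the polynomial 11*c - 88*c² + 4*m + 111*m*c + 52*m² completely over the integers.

Group: 13*m*(4*m + 11*c) + (-8*c + 1)*(4*m + 11*c); both groups contain (4*m + 11*c).

(13*m - 8*c + 1)*(4*m + 11*c)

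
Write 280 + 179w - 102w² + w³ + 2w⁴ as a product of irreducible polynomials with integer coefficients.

By the rational root theorem, w = -1 is a root, so (w + 1) is a factor; dividing leaves 2w³ - w² - 101w + 280.
Next, w = 7/2 is a root, giving the factor (2w - 7) and quotient w² + 3w - 40.
The remaining quadratic factors as (w + 8)(w - 5).

(2w - 7)(w + 1)(w + 8)(w - 5)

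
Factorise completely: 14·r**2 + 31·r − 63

Need a pair with product 14·(−63) = −882 and sum 31: that's −18 and 49.
Split the middle term: 14·r**2 − 18·r + 49·r − 63 = 2·r·(7·r − 9) + 7·(7·r − 9).

(2·r + 7)·(7·r − 9)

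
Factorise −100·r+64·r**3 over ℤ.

Every term has a factor of 4·r. Then 16·r**2−25 = (4·r)² − (5)².

4·r·(4·r+5)·(4·r−5)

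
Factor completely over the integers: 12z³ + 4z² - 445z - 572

(2z + 11)(2z - 13)(3z + 4)

By the rational root theorem, z = -4/3 is a root, so (3z + 4) is a factor; dividing leaves 4z² - 4z - 143.
The remaining quadratic factors as (2z - 13)(2z + 11).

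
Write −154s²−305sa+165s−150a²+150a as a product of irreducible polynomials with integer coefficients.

Group: −11s(14s+15a−15) − 10a(14s+15a−15); both groups contain (14s+15a−15).

−(11s+10a)(14s+15a−15)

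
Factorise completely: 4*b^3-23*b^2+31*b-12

(4*b-3)*(b-1)*(b-4)

Trying the rational-root candidates, b = 4 is a root, so (b-4) is a factor; dividing leaves 4*b^2-7*b+3.
The remaining quadratic factors as (4*b-3)(b-1).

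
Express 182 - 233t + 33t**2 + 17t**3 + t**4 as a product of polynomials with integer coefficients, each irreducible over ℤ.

Trying the rational-root candidates, t = 1 is a root, so (t - 1) divides it; the quotient is t**3 + 18t**2 + 51t - 182.
Continuing, t = -7 is a root, so (t + 7) is a factor; dividing leaves t**2 + 11t - 26.
The remaining quadratic factors as (t + 13)(t - 2).

(t + 13)(t + 7)(t - 1)(t - 2)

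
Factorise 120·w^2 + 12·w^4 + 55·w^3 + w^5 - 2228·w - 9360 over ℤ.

Testing divisors of the constant over divisors of the leading coefficient, w = -4 is a root, so (w + 4) divides it; the quotient is w^4 + 8·w^3 + 23·w^2 + 28·w - 2340.
Next, w = 5 is a root, giving the factor (w - 5) and quotient w^3 + 13·w^2 + 88·w + 468.
Then w = -9 is a root, so (w + 9) divides it; the quotient is w^2 + 4·w + 52.
The quadratic w^2 + 4·w + 52 has discriminant -192 < 0 and is irreducible over ℤ.

(w + 4)·(w + 9)·(w - 5)·(w^2 + 4·w + 52)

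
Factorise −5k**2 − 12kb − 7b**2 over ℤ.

Group: −k(5k + 7b) − b(5k + 7b); both groups contain (5k + 7b).

−(5k + 7b)(k + b)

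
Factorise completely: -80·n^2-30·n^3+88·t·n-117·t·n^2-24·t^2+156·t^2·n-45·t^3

Group: 15·t·(-3·t^2+11·t·n-10·n^2) + (3·n+8)·(-3·t^2+11·t·n-10·n^2); both groups contain (-3·t^2+11·t·n-10·n^2), so (15·t+3·n+8) is a factor with cofactor -3·t^2+11·t·n-10·n^2.
The cofactor groups again: -3·t^2+11·t·n-10·n^2 = -t·(3·t-5·n) + 2·n·(3·t-5·n); both groups contain (3·t-5·n), giving -(t-2·n)·(3·t-5·n).

-(t-2·n)·(3·t-5·n)·(15·t+3·n+8)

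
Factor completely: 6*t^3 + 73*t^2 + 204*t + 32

(6*t + 1)*(t + 4)*(t + 8)

By the rational root theorem, t = −8 is a root, giving the factor (t + 8) and quotient 6*t^2 + 25*t + 4.
The remaining quadratic factors as (t + 4)(6*t + 1).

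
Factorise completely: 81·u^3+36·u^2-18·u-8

(9·u+4)·(9·u^2-2)

Group as (81·u^3-18·u) + (36·u^2-8) = 9·u·(9·u^2-2) + 4·(9·u^2-2).
Both groups share the factor (9·u^2-2).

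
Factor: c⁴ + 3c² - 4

(c + 1)(c - 1)(c² + 4)

Substitute u = c² to get a quadratic in u, then factor.
c² - 1 is a difference of squares.
c² + 4 is irreducible over ℤ (sum of squares).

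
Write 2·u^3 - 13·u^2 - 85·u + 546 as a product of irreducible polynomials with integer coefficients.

By the rational root theorem, u = -13/2 is a root, so (2·u + 13) divides it; the quotient is u^2 - 13·u + 42.
The remaining quadratic factors as (u - 7)(u - 6).

(2·u + 13)·(u - 6)·(u - 7)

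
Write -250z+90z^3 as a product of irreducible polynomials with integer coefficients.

10z(3z+5)(3z-5)

Every term has a factor of 10z. Then 9z^2-25 = (3z)² − (5)².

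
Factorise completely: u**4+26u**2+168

Substitute w = u**2 to get a quadratic in w, then factor.
u**2+12 is irreducible over ℤ (always positive, so no real roots).
u**2+14 is irreducible over ℤ (always positive, so no real roots).

(u**2+12)(u**2+14)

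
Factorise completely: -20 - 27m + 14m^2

Need a pair with product 14·(-20) = -280 and sum -27: that's 8 and -35.
Split the middle term: 14m^2 + 8m - 35m - 20 = 2m(7m + 4) - 5(7m + 4).

(2m - 5)(7m + 4)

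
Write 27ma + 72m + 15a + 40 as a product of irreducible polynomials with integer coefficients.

Group as (27ma + 72m) + (15a + 40) = 9m(3a + 8) + 5(3a + 8).
Both groups share the factor (3a + 8).

(3a + 8)(9m + 5)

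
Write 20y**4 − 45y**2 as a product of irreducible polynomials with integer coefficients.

Pull out the common factor 5y**2; 4y**2 − 9 is a difference of squares.

5y**2(2y + 3)(2y − 3)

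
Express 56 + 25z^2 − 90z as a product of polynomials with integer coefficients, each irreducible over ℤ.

(5z − 14)(5z − 4)

Need a pair with product 25·56 = 1400 and sum −90: that's −20 and −70.
Split the middle term: 25z^2 − 20z − 70z + 56 = 5z(5z − 4) − 14(5z − 4).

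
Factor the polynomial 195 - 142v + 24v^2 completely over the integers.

(4v - 15)(6v - 13)

Need a pair with product 24·195 = 4680 and sum -142: that's -52 and -90.
Split the middle term: 24v^2 - 52v - 90v + 195 = 4v(6v - 13) - 15(6v - 13).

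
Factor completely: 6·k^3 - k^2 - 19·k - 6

Trying the rational-root candidates, k = -3/2 is a root, so (2·k + 3) divides it; the quotient is 3·k^2 - 5·k - 2.
The remaining quadratic factors as (3·k + 1)(k - 2).

(2·k + 3)·(3·k + 1)·(k - 2)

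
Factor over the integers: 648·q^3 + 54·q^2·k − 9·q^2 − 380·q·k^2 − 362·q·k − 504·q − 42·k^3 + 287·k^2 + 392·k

Group: 9·q·(72·q^2 − 2·q·k + 63·q − 42·k^2 − 49·k) + (k − 8)·(72·q^2 − 2·q·k + 63·q − 42·k^2 − 49·k); both groups contain (72·q^2 − 2·q·k + 63·q − 42·k^2 − 49·k), so (9·q + k − 8) is a factor with cofactor 72·q^2 − 2·q·k + 63·q − 42·k^2 − 49·k.
The cofactor groups again: 72·q^2 − 2·q·k + 63·q − 42·k^2 − 49·k = 8·q·(9·q − 7·k) + (6·k + 7)·(9·q − 7·k); both groups contain (9·q − 7·k), giving (8·q + 6·k + 7)·(9·q − 7·k).

(9·q − 7·k)·(8·q + 6·k + 7)·(9·q + k − 8)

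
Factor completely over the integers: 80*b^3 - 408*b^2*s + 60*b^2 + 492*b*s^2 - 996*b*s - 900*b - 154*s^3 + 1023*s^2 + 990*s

(10*b - 11*s)*(2*b - 7*s - 6)*(4*b - 2*s + 15)

Group: 2*b*(40*b^2 - 64*b*s + 150*b + 22*s^2 - 165*s) + (-7*s - 6)*(40*b^2 - 64*b*s + 150*b + 22*s^2 - 165*s); both groups contain (40*b^2 - 64*b*s + 150*b + 22*s^2 - 165*s), so (2*b - 7*s - 6) is a factor with cofactor 40*b^2 - 64*b*s + 150*b + 22*s^2 - 165*s.
The cofactor groups again: 40*b^2 - 64*b*s + 150*b + 22*s^2 - 165*s = 4*b*(10*b - 11*s) + (-2*s + 15)*(10*b - 11*s); both groups contain (10*b - 11*s), giving (4*b - 2*s + 15)*(10*b - 11*s).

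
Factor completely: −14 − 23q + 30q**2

Need a pair with product 30·(−14) = −420 and sum −23: that's −35 and 12.
Split the middle term: 30q**2 − 35q + 12q − 14 = 5q(6q − 7) + 2(6q − 7).

(5q + 2)(6q − 7)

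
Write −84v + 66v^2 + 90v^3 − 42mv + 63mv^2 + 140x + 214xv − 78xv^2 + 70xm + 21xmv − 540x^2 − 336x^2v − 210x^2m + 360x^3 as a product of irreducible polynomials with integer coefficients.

(5x − 3v)(12x − 7m − 10v − 14)(6x + 3v − 2)

Group: 6x(60x^2 − 35xm − 86xv − 70x + 21mv + 30v^2 + 42v) + (3v − 2)(60x^2 − 35xm − 86xv − 70x + 21mv + 30v^2 + 42v); both groups contain (60x^2 − 35xm − 86xv − 70x + 21mv + 30v^2 + 42v), so (6x + 3v − 2) is a factor with cofactor 60x^2 − 35xm − 86xv − 70x + 21mv + 30v^2 + 42v.
The cofactor groups again: 60x^2 − 35xm − 86xv − 70x + 21mv + 30v^2 + 42v = 12x(5x − 3v) + (−7m − 10v − 14)(5x − 3v); both groups contain (5x − 3v), giving (12x − 7m − 10v − 14)(5x − 3v).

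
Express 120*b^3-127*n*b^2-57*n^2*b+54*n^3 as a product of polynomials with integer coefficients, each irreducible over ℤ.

Group: 9*n*(6*n^2-n*b-15*b^2) - 8*b*(6*n^2-n*b-15*b^2); both groups contain (6*n^2-n*b-15*b^2), so (9*n-8*b) is a factor with cofactor 6*n^2-n*b-15*b^2.
The cofactor groups again: 6*n^2-n*b-15*b^2 = 2*n*(3*n-5*b) + 3*b*(3*n-5*b); both groups contain (3*n-5*b), giving (2*n+3*b)*(3*n-5*b).

(3*n-5*b)*(9*n-8*b)*(2*n+3*b)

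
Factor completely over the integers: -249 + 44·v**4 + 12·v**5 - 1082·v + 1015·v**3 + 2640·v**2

(2·v - 1)·(6·v + 1)·(v + 3)·(v**2 + v + 83)

Among the possible rational roots, v = -3 is a root, giving the factor (v + 3) and quotient 12·v**4 + 8·v**3 + 991·v**2 - 333·v - 83.
Continuing, v = -1/6 is a root, so (6·v + 1) is a factor; dividing leaves 2·v**3 + v**2 + 165·v - 83.
Next, v = 1/2 is a root, giving the factor (2·v - 1) and quotient v**2 + v + 83.
The quadratic v**2 + v + 83 has discriminant -331 < 0 and is irreducible over ℤ.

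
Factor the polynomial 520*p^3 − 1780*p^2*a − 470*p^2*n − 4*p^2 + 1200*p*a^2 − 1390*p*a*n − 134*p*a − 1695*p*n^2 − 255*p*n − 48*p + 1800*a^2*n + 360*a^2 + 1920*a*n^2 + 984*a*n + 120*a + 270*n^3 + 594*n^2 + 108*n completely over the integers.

(4*p − 10*a − 9*n)*(13*p − 12*a − 2*n − 4)*(10*p + 15*n + 3)

Group: 10*p*(52*p^2 − 178*p*a − 125*p*n − 16*p + 120*a^2 + 128*a*n + 40*a + 18*n^2 + 36*n) + (15*n + 3)*(52*p^2 − 178*p*a − 125*p*n − 16*p + 120*a^2 + 128*a*n + 40*a + 18*n^2 + 36*n); both groups contain (52*p^2 − 178*p*a − 125*p*n − 16*p + 120*a^2 + 128*a*n + 40*a + 18*n^2 + 36*n), so (10*p + 15*n + 3) is a factor with cofactor 52*p^2 − 178*p*a − 125*p*n − 16*p + 120*a^2 + 128*a*n + 40*a + 18*n^2 + 36*n.
The cofactor groups again: 52*p^2 − 178*p*a − 125*p*n − 16*p + 120*a^2 + 128*a*n + 40*a + 18*n^2 + 36*n = 4*p*(13*p − 12*a − 2*n − 4) + (−10*a − 9*n)*(13*p − 12*a − 2*n − 4); both groups contain (13*p − 12*a − 2*n − 4), giving (4*p − 10*a − 9*n)*(13*p − 12*a − 2*n − 4).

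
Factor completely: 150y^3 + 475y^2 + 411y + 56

By the rational root theorem, y = -8/5 is a root, so (5y + 8) divides it; the quotient is 30y^2 + 47y + 7.
The remaining quadratic factors as (5y + 7)(6y + 1).

(5y + 7)(5y + 8)(6y + 1)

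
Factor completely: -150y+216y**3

6y(6y+5)(6y-5)

Pull out the common factor 6y; 36y**2-25 is a difference of squares.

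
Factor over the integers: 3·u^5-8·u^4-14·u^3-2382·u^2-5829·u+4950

Testing divisors of the constant over divisors of the leading coefficient, u = -3 is a root, giving the factor (u+3) and quotient 3·u^4-17·u^3+37·u^2-2493·u+1650.
Continuing, u = 11 is a root, so (u-11) is a factor; dividing leaves 3·u^3+16·u^2+213·u-150.
Next, u = 2/3 is a root, so (3·u-2) divides it; the quotient is u^2+6·u+75.
The quadratic u^2+6·u+75 has discriminant -264 < 0 and is irreducible over ℤ.

(3·u-2)·(u+3)·(u-11)·(u^2+6·u+75)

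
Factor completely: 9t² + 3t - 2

(3t + 2)(3t - 1)

Need a pair with product 9·(-2) = -18 and sum 3: that's -3 and 6.
Split the middle term: 9t² - 3t + 6t - 2 = 3t(3t - 1) + 2(3t - 1).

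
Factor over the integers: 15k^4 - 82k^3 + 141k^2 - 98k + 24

(3k - 2)(5k - 4)(k - 1)(k - 3)

Testing divisors of the constant over divisors of the leading coefficient, k = 4/5 is a root, giving the factor (5k - 4) and quotient 3k^3 - 14k^2 + 17k - 6.
Next, k = 1 is a root, giving the factor (k - 1) and quotient 3k^2 - 11k + 6.
The remaining quadratic factors as (3k - 2)(k - 3).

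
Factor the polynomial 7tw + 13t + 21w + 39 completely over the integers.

(7w + 13)(t + 3)

Group as (7tw + 13t) + (21w + 39) = t(7w + 13) + 3(7w + 13).
Both groups share the factor (7w + 13).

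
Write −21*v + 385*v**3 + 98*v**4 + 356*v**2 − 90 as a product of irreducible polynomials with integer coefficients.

Testing divisors of the constant over divisors of the leading coefficient, v = 3/7 is a root, giving the factor (7*v − 3) and quotient 14*v**3 + 61*v**2 + 77*v + 30.
Continuing, v = −6/7 is a root, giving the factor (7*v + 6) and quotient 2*v**2 + 7*v + 5.
The remaining quadratic factors as (v + 1)(2*v + 5).

(2*v + 5)*(7*v + 6)*(7*v − 3)*(v + 1)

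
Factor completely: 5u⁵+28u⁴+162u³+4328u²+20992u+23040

(5u+8)(u+4)(u+8)(u²−8u+90)

By the rational root theorem, u = −8/5 is a root, giving the factor (5u+8) and quotient u⁴+4u³+26u²+824u+2880.
Next, u = −8 is a root, so (u+8) divides it; the quotient is u³−4u²+58u+360.
Next, u = −4 is a root, so (u+4) divides it; the quotient is u²−8u+90.
The quadratic u²−8u+90 has discriminant −296 < 0 and is irreducible over ℤ.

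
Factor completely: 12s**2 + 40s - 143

(2s + 11)(6s - 13)

Need a pair with product 12·(-143) = -1716 and sum 40: that's -26 and 66.
Split the middle term: 12s**2 - 26s + 66s - 143 = 2s(6s - 13) + 11(6s - 13).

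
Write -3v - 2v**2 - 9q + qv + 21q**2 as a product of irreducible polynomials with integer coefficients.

(3q + v)(7q - 2v - 3)

Group: 3q(7q - 2v - 3) + v(7q - 2v - 3); both groups contain (7q - 2v - 3).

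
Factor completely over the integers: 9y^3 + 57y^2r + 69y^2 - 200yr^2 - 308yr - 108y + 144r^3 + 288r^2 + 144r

Group: y(9y^2 - 24yr - 12y + 16r^2 + 16r) + (9r + 9)(9y^2 - 24yr - 12y + 16r^2 + 16r); both groups contain (9y^2 - 24yr - 12y + 16r^2 + 16r), so (y + 9r + 9) is a factor with cofactor 9y^2 - 24yr - 12y + 16r^2 + 16r.
The cofactor groups again: 9y^2 - 24yr - 12y + 16r^2 + 16r = 3y(3y - 4r - 4) - 4r(3y - 4r - 4); both groups contain (3y - 4r - 4), giving (3y - 4r)(3y - 4r - 4).

(3y - 4r)(3y - 4r - 4)(y + 9r + 9)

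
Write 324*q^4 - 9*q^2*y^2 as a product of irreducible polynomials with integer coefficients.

9*q^2*(6*q + y)*(6*q - y)

Every term has a factor of 9*q^2. Then 36*q^2 - y^2 = (6*q)² − (y)².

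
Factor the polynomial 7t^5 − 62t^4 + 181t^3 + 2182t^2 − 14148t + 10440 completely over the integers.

Testing divisors of the constant over divisors of the leading coefficient, t = 5 is a root, giving the factor (t − 5) and quotient 7t^4 − 27t^3 + 46t^2 + 2412t − 2088.
Next, t = 6/7 is a root, so (7t − 6) divides it; the quotient is t^3 − 3t^2 + 4t + 348.
Then t = −6 is a root, so (t + 6) is a factor; dividing leaves t^2 − 9t + 58.
The quadratic t^2 − 9t + 58 has discriminant −151 < 0 and is irreducible over ℤ.

(7t − 6)(t + 6)(t − 5)(t^2 − 9t + 58)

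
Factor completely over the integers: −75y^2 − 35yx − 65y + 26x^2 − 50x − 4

−(5y − 2x + 4)(15y + 13x + 1)

Group: −15y(5y − 2x + 4) + (−13x − 1)(5y − 2x + 4); both groups contain (5y − 2x + 4).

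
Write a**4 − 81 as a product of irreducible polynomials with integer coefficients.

Write as (a**2)² − (9)², then factor a**2 − 9 once more.

(a + 3)(a − 3)(a**2 + 9)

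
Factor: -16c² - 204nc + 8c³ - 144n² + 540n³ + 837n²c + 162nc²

Group: 15n(36n² + 51nc + 4c²) + (2c - 4)(36n² + 51nc + 4c²); both groups contain (36n² + 51nc + 4c²), so (15n + 2c - 4) is a factor with cofactor 36n² + 51nc + 4c².
The cofactor groups again: 36n² + 51nc + 4c² = 3n(12n + c) + 4c(12n + c); both groups contain (12n + c), giving (3n + 4c)(12n + c).

(15n + 2c - 4)(3n + 4c)(12n + c)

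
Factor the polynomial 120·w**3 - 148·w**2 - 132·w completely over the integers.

Pull out the common factor 4·w, then factor the remaining trinomial.

4·w·(5·w + 3)·(6·w - 11)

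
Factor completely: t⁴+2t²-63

Substitute u = t² to get a quadratic in u, then factor.
t²-7 is irreducible over ℤ (7 is not a perfect square).
t²+9 is irreducible over ℤ (sum of squares).

(t²+9)(t²-7)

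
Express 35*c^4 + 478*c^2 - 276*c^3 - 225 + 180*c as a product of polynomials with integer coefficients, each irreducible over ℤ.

Testing divisors of the constant over divisors of the leading coefficient, c = -5/7 is a root, so (7*c + 5) divides it; the quotient is 5*c^3 - 43*c^2 + 99*c - 45.
Next, c = 3/5 is a root, so (5*c - 3) divides it; the quotient is c^2 - 8*c + 15.
The remaining quadratic factors as (c - 3)(c - 5).

(5*c - 3)*(7*c + 5)*(c - 3)*(c - 5)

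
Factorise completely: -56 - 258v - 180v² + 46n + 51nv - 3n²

-(3n - 15v - 4)(n - 12v - 14)

Group: -3n(n - 12v - 14) + (15v + 4)(n - 12v - 14); both groups contain (n - 12v - 14).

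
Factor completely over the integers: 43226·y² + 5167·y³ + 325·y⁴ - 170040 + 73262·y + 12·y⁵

Among the possible rational roots, y = -12 is a root, giving the factor (y + 12) and quotient 12·y⁴ + 181·y³ + 2995·y² + 7286·y - 14170.
Next, y = -13/3 is a root, giving the factor (3·y + 13) and quotient 4·y³ + 43·y² + 812·y - 1090.
Continuing, y = 5/4 is a root, so (4·y - 5) is a factor; dividing leaves y² + 12·y + 218.
The quadratic y² + 12·y + 218 has discriminant -728 < 0 and is irreducible over ℤ.

(3·y + 13)·(4·y - 5)·(y + 12)·(y² + 12·y + 218)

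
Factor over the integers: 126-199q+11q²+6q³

(2q-9)(3q-2)(q+7)

Trying the rational-root candidates, q = 2/3 is a root, so (3q-2) is a factor; dividing leaves 2q²+5q-63.
The remaining quadratic factors as (q+7)(2q-9).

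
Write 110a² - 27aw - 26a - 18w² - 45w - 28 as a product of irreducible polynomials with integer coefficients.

(10a + 3w + 4)(11a - 6w - 7)

Group: 10a(11a - 6w - 7) + (3w + 4)(11a - 6w - 7); both groups contain (11a - 6w - 7).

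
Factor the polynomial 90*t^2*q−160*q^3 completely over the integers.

Pull out the common factor 10*q; 9*t^2−16*q^2 is a difference of squares.

10*q*(3*t−4*q)*(3*t+4*q)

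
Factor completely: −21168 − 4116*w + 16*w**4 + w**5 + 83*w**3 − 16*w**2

(w + 7)*(w + 9)*(w − 6)*(w**2 + 6*w + 56)

Among the possible rational roots, w = −7 is a root, giving the factor (w + 7) and quotient w**4 + 9*w**3 + 20*w**2 − 156*w − 3024.
Then w = 6 is a root, so (w − 6) divides it; the quotient is w**3 + 15*w**2 + 110*w + 504.
Next, w = −9 is a root, giving the factor (w + 9) and quotient w**2 + 6*w + 56.
The quadratic w**2 + 6*w + 56 has discriminant −188 < 0 and is irreducible over ℤ.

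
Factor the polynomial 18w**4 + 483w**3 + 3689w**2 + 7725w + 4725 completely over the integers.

Testing divisors of the constant over divisors of the leading coefficient, w = -15 is a root, so (w + 15) is a factor; dividing leaves 18w**3 + 213w**2 + 494w + 315.
Next, w = -5/3 is a root, giving the factor (3w + 5) and quotient 6w**2 + 61w + 63.
The remaining quadratic factors as (w + 9)(6w + 7).

(3w + 5)(6w + 7)(w + 15)(w + 9)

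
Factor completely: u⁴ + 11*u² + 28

Substitute w = u² to get a quadratic in w, then factor.
u² + 4 is irreducible over ℤ (sum of squares).
u² + 7 is irreducible over ℤ (always positive, so no real roots).

(u² + 4)*(u² + 7)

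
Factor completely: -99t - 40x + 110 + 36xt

(4x - 11)(9t - 10)

Group as (36xt - 40x) + (-99t + 110) = 4x(9t - 10) - 11(9t - 10).
Both groups share the factor (9t - 10).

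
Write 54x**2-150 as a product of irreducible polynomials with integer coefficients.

6(3x+5)(3x-5)

Factor out 6, leaving 9x**2-25, which is a difference of two squares.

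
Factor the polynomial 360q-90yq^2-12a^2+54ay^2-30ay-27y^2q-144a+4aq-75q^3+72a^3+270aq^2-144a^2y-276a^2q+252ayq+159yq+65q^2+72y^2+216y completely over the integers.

(2a-3y-5q)(6a-3q+8)(6a-3y-5q-9)

Group: 2a(36a^2-18ay-48aq-6a+9yq-24y+15q^2-13q-72) + (-3y-5q)(36a^2-18ay-48aq-6a+9yq-24y+15q^2-13q-72); both groups contain (36a^2-18ay-48aq-6a+9yq-24y+15q^2-13q-72), so (2a-3y-5q) is a factor with cofactor 36a^2-18ay-48aq-6a+9yq-24y+15q^2-13q-72.
The cofactor groups again: 36a^2-18ay-48aq-6a+9yq-24y+15q^2-13q-72 = 6a(6a-3y-5q-9) + (-3q+8)(6a-3y-5q-9); both groups contain (6a-3y-5q-9), giving (6a-3q+8)(6a-3y-5q-9).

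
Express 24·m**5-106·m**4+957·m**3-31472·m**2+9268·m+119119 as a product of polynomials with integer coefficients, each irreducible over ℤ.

Trying the rational-root candidates, m = 11 is a root, giving the factor (m-11) and quotient 24·m**4+158·m**3+2695·m**2-1827·m-10829.
Then m = 13/6 is a root, giving the factor (6·m-13) and quotient 4·m**3+35·m**2+525·m+833.
Then m = -7/4 is a root, so (4·m+7) is a factor; dividing leaves m**2+7·m+119.
The quadratic m**2+7·m+119 has discriminant -427 < 0 and is irreducible over ℤ.

(4·m+7)·(6·m-13)·(m-11)·(m**2+7·m+119)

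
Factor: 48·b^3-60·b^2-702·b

Pull out the common factor 6·b, then factor the remaining trinomial.

6·b·(2·b-9)·(4·b+13)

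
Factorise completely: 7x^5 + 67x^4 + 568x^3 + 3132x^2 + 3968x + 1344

Trying the rational-root candidates, x = -4/7 is a root, giving the factor (7x + 4) and quotient x^4 + 9x^3 + 76x^2 + 404x + 336.
Continuing, x = -6 is a root, so (x + 6) is a factor; dividing leaves x^3 + 3x^2 + 58x + 56.
Then x = -1 is a root, so (x + 1) is a factor; dividing leaves x^2 + 2x + 56.
The quadratic x^2 + 2x + 56 has discriminant -220 < 0 and is irreducible over ℤ.

(7x + 4)(x + 1)(x + 6)(x^2 + 2x + 56)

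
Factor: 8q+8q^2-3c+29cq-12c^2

-(3c-8q)(4c+q+1)

Group: -3c(4c+q+1) + 8q(4c+q+1); both groups contain (4c+q+1).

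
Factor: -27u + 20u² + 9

Need a pair with product 20·9 = 180 and sum -27: that's -12 and -15.
Split the middle term: 20u² - 12u - 15u + 9 = 4u(5u - 3) - 3(5u - 3).

(4u - 3)(5u - 3)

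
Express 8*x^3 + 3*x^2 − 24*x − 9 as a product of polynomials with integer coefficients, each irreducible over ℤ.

Group as (8*x^3 − 24*x) + (3*x^2 − 9) = 8*x*(x^2 − 3) + 3*(x^2 − 3).
Both groups share the factor (x^2 − 3).

(8*x + 3)*(x^2 − 3)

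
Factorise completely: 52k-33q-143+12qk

Group as (12qk-33q) + (52k-143) = 3q(4k-11) + 13(4k-11).
Both groups share the factor (4k-11).

(3q+13)(4k-11)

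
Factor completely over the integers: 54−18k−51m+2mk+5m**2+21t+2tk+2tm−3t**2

−(3t−5m−2k+6)(t+m−9)

Group: −3t(t+m−9) + (5m+2k−6)(t+m−9); both groups contain (t+m−9).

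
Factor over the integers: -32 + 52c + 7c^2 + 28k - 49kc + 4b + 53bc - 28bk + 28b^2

Group: 4b(7b - 7k + c + 8) + (7c - 4)(7b - 7k + c + 8); both groups contain (7b - 7k + c + 8).

(4b + 7c - 4)(7b - 7k + c + 8)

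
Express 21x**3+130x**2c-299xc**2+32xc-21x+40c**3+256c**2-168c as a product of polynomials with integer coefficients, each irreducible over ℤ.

Group: 3x(7x**2+55xc-7x-8c**2-56c) + (-5c+3)(7x**2+55xc-7x-8c**2-56c); both groups contain (7x**2+55xc-7x-8c**2-56c), so (3x-5c+3) is a factor with cofactor 7x**2+55xc-7x-8c**2-56c.
The cofactor groups again: 7x**2+55xc-7x-8c**2-56c = 7x(x+8c) + (-c-7)(x+8c); both groups contain (x+8c), giving (7x-c-7)(x+8c).

(3x-5c+3)(7x-c-7)(x+8c)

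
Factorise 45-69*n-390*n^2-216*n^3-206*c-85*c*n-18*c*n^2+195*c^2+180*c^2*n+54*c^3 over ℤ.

(2*c+6*n+9)*(3*c+4*n-1)*(9*c-9*n-5)

Group: 3*c*(18*c^2+36*c*n+71*c-54*n^2-111*n-45) + (4*n-1)*(18*c^2+36*c*n+71*c-54*n^2-111*n-45); both groups contain (18*c^2+36*c*n+71*c-54*n^2-111*n-45), so (3*c+4*n-1) is a factor with cofactor 18*c^2+36*c*n+71*c-54*n^2-111*n-45.
The cofactor groups again: 18*c^2+36*c*n+71*c-54*n^2-111*n-45 = 2*c*(9*c-9*n-5) + (6*n+9)*(9*c-9*n-5); both groups contain (9*c-9*n-5), giving (2*c+6*n+9)*(9*c-9*n-5).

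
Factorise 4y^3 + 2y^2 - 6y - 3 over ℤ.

(2y + 1)(2y^2 - 3)

Group as (4y^3 - 6y) + (2y^2 - 3) = 2y(2y^2 - 3) + (2y^2 - 3).
Both groups share the factor (2y^2 - 3).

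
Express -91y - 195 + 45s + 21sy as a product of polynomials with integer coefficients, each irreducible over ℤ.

Group as (21sy + 45s) + (-91y - 195) = 3s(7y + 15) - 13(7y + 15).
Both groups share the factor (7y + 15).

(3s - 13)(7y + 15)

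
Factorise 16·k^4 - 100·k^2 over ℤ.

4·k^2·(2·k + 5)·(2·k - 5)

Pull out the common factor 4·k^2; 4·k^2 - 25 is a difference of squares.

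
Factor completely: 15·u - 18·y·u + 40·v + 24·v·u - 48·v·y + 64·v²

(8·v + 3·u)·(8·v - 6·y + 5)

Group: 8·v·(8·v + 3·u) + (-6·y + 5)·(8·v + 3·u); both groups contain (8·v + 3·u).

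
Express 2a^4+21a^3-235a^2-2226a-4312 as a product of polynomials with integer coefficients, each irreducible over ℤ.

Testing divisors of the constant over divisors of the leading coefficient, a = -4 is a root, so (a+4) divides it; the quotient is 2a^3+13a^2-287a-1078.
Next, a = 11 is a root, so (a-11) is a factor; dividing leaves 2a^2+35a+98.
The remaining quadratic factors as (a+14)(2a+7).

(2a+7)(a+14)(a+4)(a-11)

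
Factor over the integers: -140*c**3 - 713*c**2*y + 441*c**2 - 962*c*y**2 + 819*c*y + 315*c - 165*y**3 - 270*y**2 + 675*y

-(4*c + 11*y - 15)*(5*c + y + 3)*(7*c + 15*y)

Group: 4*c*(-35*c**2 - 82*c*y - 21*c - 15*y**2 - 45*y) + (11*y - 15)*(-35*c**2 - 82*c*y - 21*c - 15*y**2 - 45*y); both groups contain (-35*c**2 - 82*c*y - 21*c - 15*y**2 - 45*y), so (4*c + 11*y - 15) is a factor with cofactor -35*c**2 - 82*c*y - 21*c - 15*y**2 - 45*y.
The cofactor groups again: -35*c**2 - 82*c*y - 21*c - 15*y**2 - 45*y = -5*c*(7*c + 15*y) + (-y - 3)*(7*c + 15*y); both groups contain (7*c + 15*y), giving -(5*c + y + 3)*(7*c + 15*y).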